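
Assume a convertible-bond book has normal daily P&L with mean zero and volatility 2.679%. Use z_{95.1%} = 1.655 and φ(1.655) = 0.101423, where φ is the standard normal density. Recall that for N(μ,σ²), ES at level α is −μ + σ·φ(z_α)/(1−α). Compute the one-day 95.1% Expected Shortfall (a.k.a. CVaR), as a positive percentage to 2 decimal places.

Tail multiplier: φ(z)/(1−α) = 0.101423 / 0.049 = 2.070.
ES = 2.679% × 2.070 = 5.546%.

5.55%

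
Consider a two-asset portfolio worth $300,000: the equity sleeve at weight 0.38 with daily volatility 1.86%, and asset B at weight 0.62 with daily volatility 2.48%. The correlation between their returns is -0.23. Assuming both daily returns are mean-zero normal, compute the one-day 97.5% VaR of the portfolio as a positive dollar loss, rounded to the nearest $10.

σ_p² = 0.38²·1.86² + 0.62²·2.48² + 2·-0.23·0.38·0.62·1.86·2.48 = 2.3639 (%²).
σ_p = √2.3639 = 1.537%.
At 97.5%, z = 1.960.
VaR = 1.960 × 1.537% = 3.013%; on $300,000 that is $9,039.

$9,040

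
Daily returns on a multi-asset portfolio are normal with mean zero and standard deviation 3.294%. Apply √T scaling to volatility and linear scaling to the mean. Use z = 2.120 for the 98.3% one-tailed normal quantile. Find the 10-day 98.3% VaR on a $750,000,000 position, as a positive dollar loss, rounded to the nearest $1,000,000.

$166,000,000

σ_{10d} = 3.294% × √10 = 10.417%.
VaR = 2.120 × 10.417% = 22.084%.
On $750,000,000: 0.22084 × $750,000,000 = $165,630,000.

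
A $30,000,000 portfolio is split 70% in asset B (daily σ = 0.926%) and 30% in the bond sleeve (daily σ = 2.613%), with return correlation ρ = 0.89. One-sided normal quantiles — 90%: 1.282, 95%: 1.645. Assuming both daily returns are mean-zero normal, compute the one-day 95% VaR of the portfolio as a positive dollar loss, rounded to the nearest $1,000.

σ_p² = 0.7²·0.926² + 0.3²·2.613² + 2·0.89·0.7·0.3·0.926·2.613 = 1.9391 (%²).
σ_p = √1.9391 = 1.393%.
VaR = 1.645 × 1.393% = 2.291%; on $30,000,000 that is $687,300.

$687,000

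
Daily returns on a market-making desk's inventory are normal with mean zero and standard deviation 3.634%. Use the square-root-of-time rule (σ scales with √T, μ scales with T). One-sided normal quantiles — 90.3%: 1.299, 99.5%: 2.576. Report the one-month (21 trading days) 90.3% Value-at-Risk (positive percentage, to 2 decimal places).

21.63%

σ_{21d} = 3.634% × √21 = 16.653%.
VaR = 1.299 × 16.653% = 21.632%.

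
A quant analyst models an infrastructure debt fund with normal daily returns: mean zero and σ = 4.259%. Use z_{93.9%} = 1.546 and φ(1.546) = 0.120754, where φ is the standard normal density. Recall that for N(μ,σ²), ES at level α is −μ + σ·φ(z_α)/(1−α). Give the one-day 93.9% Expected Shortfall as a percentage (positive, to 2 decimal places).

Tail multiplier: φ(z)/(1−α) = 0.120754 / 0.061 = 1.980.
ES = 4.259% × 1.980 = 8.433%.

8.43%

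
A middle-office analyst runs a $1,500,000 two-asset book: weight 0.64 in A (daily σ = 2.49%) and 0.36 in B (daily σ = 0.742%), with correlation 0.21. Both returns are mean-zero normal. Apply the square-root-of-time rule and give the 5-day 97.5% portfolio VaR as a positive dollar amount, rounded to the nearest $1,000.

σ_p = √(0.64²·2.49² + 0.36²·0.742² + 2·0.21·0.64·0.36·2.49·0.742) = 1.670%.
σ_{5d} = 1.670% × √5 = 3.734%.
z(97.5%) = 1.960.
VaR = 1.960 × 3.734% = 7.319%; on $1,500,000 that is $109,785.

$110,000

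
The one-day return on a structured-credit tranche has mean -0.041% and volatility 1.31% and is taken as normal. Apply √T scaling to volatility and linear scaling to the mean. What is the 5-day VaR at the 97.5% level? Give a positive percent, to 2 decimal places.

At 97.5%, z = 1.960.
σ_{5d} = 1.31% × √5 = 2.929%; μ_{5d} = 5 × -0.041% = -0.205%.
VaR = −(-0.205%) + 1.960 × 2.929% = 5.946%.

5.95%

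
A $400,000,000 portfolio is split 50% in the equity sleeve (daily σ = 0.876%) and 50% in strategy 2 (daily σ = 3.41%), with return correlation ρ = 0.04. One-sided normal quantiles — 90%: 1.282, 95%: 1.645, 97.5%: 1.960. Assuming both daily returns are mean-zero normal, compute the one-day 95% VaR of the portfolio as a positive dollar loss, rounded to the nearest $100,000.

$11,700,000

σ_p² = 0.5²·0.876² + 0.5²·3.41² + 2·0.04·0.5·0.5·0.876·3.41 = 3.1586 (%²).
σ_p = √3.1586 = 1.777%.
VaR = 1.645 × 1.777% = 2.923%; on $400,000,000 that is $11,692,000.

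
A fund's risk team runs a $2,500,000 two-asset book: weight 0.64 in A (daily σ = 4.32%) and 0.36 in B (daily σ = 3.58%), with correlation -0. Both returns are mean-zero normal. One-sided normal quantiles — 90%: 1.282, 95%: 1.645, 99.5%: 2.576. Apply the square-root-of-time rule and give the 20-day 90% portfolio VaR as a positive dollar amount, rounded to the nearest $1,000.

σ_p = √(0.64²·4.32² + 0.36²·3.58² + 2·-0·0.64·0.36·4.32·3.58) = 3.050%.
σ_{20d} = 3.050% × √20 = 13.640%.
VaR = 1.282 × 13.640% = 17.486%; on $2,500,000 that is $437,150.

$437,000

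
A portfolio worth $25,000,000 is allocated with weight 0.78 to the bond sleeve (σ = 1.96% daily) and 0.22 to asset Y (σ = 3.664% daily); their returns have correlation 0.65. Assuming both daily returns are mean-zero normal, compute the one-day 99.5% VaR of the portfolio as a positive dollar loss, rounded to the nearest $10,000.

$1,380,000

σ_p² = 0.78²·1.96² + 0.22²·3.664² + 2·0.65·0.78·0.22·1.96·3.664 = 4.5890 (%²).
σ_p = √4.5890 = 2.142%.
At 99.5%, z = 2.576.
VaR = 2.576 × 2.142% = 5.518%; on $25,000,000 that is $1,379,500.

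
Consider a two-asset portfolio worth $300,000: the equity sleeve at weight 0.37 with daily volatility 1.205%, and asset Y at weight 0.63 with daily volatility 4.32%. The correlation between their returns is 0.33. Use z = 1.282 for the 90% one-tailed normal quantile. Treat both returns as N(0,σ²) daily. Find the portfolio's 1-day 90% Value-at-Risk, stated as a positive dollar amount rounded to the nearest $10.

$11,150

σ_p² = 0.37²·1.205² + 0.63²·4.32² + 2·0.33·0.37·0.63·1.205·4.32 = 8.4067 (%²).
σ_p = √8.4067 = 2.899%.
VaR = 1.282 × 2.899% = 3.717%; on $300,000 that is $11,151.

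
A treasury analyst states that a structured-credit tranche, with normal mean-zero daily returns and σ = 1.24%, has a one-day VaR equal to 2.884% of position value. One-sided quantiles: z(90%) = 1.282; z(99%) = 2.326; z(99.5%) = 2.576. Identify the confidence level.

Implied z = VaR/σ = 2.884 / 1.24 = 2.326.
This matches z(99%) = 2.326.

99%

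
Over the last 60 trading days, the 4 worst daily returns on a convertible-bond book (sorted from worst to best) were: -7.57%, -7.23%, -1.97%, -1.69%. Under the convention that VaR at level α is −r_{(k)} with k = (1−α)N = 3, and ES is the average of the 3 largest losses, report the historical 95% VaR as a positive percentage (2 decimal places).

1.97%

k = 3; the 3rd lowest return is -1.97%, so VaR = 1.97%.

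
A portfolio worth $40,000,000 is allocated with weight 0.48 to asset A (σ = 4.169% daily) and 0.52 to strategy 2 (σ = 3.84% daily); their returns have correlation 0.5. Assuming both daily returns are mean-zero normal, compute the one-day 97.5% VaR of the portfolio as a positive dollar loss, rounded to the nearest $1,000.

$2,714,000

σ_p² = 0.48²·4.169² + 0.52²·3.84² + 2·0.5·0.48·0.52·4.169·3.84 = 11.9875 (%²).
σ_p = √11.9875 = 3.462%.
At 97.5%, z = 1.960.
VaR = 1.960 × 3.462% = 6.786%; on $40,000,000 that is $2,714,400.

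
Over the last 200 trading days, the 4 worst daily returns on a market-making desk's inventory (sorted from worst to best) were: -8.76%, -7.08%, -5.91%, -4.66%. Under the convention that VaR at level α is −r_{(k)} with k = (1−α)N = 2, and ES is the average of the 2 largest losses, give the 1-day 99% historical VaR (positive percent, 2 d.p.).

7.08%

k = 2; the 2nd lowest return is -7.08%, so VaR = 7.08%.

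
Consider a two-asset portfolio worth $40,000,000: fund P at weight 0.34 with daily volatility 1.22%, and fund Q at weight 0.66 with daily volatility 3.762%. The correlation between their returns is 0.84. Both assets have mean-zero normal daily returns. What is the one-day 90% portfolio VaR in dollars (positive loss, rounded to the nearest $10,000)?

σ_p² = 0.34²·1.22² + 0.66²·3.762² + 2·0.84·0.34·0.66·1.22·3.762 = 8.0672 (%²).
σ_p = √8.0672 = 2.840%.
At 90%, z = 1.282.
VaR = 1.282 × 2.840% = 3.641%; on $40,000,000 that is $1,456,400.

$1,460,000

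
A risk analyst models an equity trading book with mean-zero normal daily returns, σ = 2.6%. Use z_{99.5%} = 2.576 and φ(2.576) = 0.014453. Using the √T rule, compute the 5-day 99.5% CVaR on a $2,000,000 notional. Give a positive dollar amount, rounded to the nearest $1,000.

σ_{5d} = 2.6% × √5 = 5.814%.
ES multiplier = φ(z)/(1−α) = 0.014453/0.005 = 2.891.
ES = 5.814% × 2.891 = 16.808%; on $2,000,000: $336,160.

$336,000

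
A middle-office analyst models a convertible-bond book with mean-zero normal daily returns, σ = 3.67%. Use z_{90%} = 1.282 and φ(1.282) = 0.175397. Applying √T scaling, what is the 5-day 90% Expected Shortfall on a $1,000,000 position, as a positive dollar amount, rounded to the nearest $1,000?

$144,000

σ_{5d} = 3.67% × √5 = 8.206%.
ES multiplier = φ(z)/(1−α) = 0.175397/0.1 = 1.754.
ES = 8.206% × 1.754 = 14.393%; on $1,000,000: $143,930.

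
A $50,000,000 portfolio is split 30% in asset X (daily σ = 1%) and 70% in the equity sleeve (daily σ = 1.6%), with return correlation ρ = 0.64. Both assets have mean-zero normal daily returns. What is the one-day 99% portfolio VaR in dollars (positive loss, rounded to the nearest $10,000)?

$1,550,000

σ_p² = 0.3²·1² + 0.7²·1.6² + 2·0.64·0.3·0.7·1·1.6 = 1.7745 (%²).
σ_p = √1.7745 = 1.332%.
At 99%, z = 2.326.
VaR = 2.326 × 1.332% = 3.098%; on $50,000,000 that is $1,549,000.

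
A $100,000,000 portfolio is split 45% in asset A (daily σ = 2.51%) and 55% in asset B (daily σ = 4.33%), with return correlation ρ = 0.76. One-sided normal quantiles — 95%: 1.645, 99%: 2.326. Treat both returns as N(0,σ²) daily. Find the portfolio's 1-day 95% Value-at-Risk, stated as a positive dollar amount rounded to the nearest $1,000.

$5,465,000

σ_p² = 0.45²·2.51² + 0.55²·4.33² + 2·0.76·0.45·0.55·2.51·4.33 = 11.0360 (%²).
σ_p = √11.0360 = 3.322%.
VaR = 1.645 × 3.322% = 5.465%; on $100,000,000 that is $5,465,000.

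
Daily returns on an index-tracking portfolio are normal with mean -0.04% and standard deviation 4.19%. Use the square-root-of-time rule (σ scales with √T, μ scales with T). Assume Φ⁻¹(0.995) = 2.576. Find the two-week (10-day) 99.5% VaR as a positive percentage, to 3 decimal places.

34.532%

σ_{10d} = 4.19% × √10 = 13.250%; μ_{10d} = 10 × -0.04% = -0.400%.
VaR = −(-0.400%) + 2.576 × 13.250% = 34.532%.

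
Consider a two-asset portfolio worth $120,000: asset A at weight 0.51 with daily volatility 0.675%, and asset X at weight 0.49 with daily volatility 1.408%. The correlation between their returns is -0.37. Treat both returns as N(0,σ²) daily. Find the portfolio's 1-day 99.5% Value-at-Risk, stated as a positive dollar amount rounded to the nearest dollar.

$2,000

σ_p² = 0.51²·0.675² + 0.49²·1.408² + 2·-0.37·0.51·0.49·0.675·1.408 = 0.4187 (%²).
σ_p = √0.4187 = 0.647%.
At 99.5%, z = 2.576.
VaR = 2.576 × 0.647% = 1.667%; on $120,000 that is $2,000.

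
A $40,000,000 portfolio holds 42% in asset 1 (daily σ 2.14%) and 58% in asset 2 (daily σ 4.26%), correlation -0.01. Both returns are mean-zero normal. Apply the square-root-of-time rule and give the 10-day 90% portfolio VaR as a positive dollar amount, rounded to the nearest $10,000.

σ_p = √(0.42²·2.14² + 0.58²·4.26² + 2·-0.01·0.42·0.58·2.14·4.26) = 2.621%.
σ_{10d} = 2.621% × √10 = 8.288%.
z(90%) = 1.282.
VaR = 1.282 × 8.288% = 10.625%; on $40,000,000 that is $4,250,000.

$4,250,000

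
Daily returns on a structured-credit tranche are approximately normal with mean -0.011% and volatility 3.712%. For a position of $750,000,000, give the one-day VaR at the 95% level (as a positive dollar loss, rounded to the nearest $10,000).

$45,880,000

At 95% one-sided, z = 1.645.
VaR = −μ + z·σ = −(-0.011%) + 1.645 × 3.712% = 6.117%.
On $750,000,000: 0.06117 × $750,000,000 = $45,877,500.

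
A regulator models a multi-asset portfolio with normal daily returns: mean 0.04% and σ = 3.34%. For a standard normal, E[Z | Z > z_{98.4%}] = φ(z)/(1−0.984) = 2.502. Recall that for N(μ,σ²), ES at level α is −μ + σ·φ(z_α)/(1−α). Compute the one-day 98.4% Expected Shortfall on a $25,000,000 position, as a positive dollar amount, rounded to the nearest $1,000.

ES = −(0.04%) + 3.34% × 2.502 = 8.317%.
On $25,000,000: 0.08317 × $25,000,000 = $2,079,250.

$2,079,000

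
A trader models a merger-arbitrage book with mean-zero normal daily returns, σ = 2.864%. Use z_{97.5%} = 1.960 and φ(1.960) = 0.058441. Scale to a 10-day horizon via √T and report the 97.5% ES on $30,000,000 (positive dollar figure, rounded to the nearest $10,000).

$6,350,000

σ_{10d} = 2.864% × √10 = 9.057%.
ES multiplier = φ(z)/(1−α) = 0.058441/0.025 = 2.338.
ES = 9.057% × 2.338 = 21.175%; on $30,000,000: $6,352,500.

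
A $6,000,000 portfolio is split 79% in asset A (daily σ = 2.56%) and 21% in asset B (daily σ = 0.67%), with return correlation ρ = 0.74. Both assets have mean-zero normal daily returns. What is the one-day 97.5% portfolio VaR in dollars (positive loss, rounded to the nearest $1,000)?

σ_p² = 0.79²·2.56² + 0.21²·0.67² + 2·0.74·0.79·0.21·2.56·0.67 = 4.5310 (%²).
σ_p = √4.5310 = 2.129%.
At 97.5%, z = 1.960.
VaR = 1.960 × 2.129% = 4.173%; on $6,000,000 that is $250,380.

$250,000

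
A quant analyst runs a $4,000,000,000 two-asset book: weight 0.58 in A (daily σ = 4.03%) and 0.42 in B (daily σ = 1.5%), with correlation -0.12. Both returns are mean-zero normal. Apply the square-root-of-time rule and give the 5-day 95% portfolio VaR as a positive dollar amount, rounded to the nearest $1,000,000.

$345,000,000

σ_p = √(0.58²·4.03² + 0.42²·1.5² + 2·-0.12·0.58·0.42·4.03·1.5) = 2.347%.
σ_{5d} = 2.347% × √5 = 5.248%.
z(95%) = 1.645.
VaR = 1.645 × 5.248% = 8.633%; on $4,000,000,000 that is $345,320,000.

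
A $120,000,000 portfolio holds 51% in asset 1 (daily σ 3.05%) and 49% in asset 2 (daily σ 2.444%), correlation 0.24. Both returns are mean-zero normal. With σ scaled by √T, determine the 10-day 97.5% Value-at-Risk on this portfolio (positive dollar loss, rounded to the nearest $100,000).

σ_p = √(0.51²·3.05² + 0.49²·2.444² + 2·0.24·0.51·0.49·3.05·2.444) = 2.179%.
σ_{10d} = 2.179% × √10 = 6.891%.
z(97.5%) = 1.960.
VaR = 1.960 × 6.891% = 13.506%; on $120,000,000 that is $16,207,200.

$16,200,000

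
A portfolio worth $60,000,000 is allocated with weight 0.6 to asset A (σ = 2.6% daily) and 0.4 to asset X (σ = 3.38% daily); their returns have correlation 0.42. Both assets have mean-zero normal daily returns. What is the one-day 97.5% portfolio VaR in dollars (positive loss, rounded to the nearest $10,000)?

$2,890,000

σ_p² = 0.6²·2.6² + 0.4²·3.38² + 2·0.42·0.6·0.4·2.6·3.38 = 6.0332 (%²).
σ_p = √6.0332 = 2.456%.
At 97.5%, z = 1.960.
VaR = 1.960 × 2.456% = 4.814%; on $60,000,000 that is $2,888,400.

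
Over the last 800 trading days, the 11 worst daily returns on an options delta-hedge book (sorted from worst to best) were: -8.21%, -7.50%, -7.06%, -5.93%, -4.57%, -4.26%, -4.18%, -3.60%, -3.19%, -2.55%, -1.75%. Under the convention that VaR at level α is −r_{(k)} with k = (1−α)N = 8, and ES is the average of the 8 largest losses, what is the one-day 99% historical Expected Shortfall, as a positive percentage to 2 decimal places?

The 8 worst returns sum to -45.31%.
ES = −(-45.31%) / 8 = 5.66375% ≈ 5.66%.

5.66%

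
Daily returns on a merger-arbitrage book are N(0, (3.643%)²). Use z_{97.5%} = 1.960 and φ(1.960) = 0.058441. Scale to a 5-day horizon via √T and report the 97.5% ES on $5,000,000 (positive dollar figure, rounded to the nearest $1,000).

$952,000

σ_{5d} = 3.643% × √5 = 8.146%.
ES multiplier = φ(z)/(1−α) = 0.058441/0.025 = 2.338.
ES = 8.146% × 2.338 = 19.045%; on $5,000,000: $952,250.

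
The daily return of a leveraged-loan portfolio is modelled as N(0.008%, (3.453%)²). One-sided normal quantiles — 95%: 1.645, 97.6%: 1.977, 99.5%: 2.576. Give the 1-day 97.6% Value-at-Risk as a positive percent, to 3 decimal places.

VaR = −μ + z·σ = −(0.008%) + 1.977 × 3.453% = 6.819%.

6.819%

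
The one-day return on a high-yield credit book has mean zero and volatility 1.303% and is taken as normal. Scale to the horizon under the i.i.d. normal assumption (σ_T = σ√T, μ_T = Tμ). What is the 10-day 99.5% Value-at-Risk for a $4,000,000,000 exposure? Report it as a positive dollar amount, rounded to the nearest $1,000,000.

At 99.5%, z = 2.576.
σ_{10d} = 1.303% × √10 = 4.120%.
VaR = 2.576 × 4.120% = 10.613%.
On $4,000,000,000: 0.10613 × $4,000,000,000 = $424,520,000.

$425,000,000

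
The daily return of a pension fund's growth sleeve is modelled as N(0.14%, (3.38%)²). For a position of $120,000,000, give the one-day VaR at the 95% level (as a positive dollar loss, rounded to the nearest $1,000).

$6,504,000

At 95% one-sided, z = 1.645.
VaR = −μ + z·σ = −(0.14%) + 1.645 × 3.38% = 5.420%.
On $120,000,000: 0.05420 × $120,000,000 = $6,504,000.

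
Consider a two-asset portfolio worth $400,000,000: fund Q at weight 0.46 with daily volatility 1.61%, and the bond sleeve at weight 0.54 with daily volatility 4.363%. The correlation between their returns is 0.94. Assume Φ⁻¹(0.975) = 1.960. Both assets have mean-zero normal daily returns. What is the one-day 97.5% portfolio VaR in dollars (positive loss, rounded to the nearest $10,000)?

$24,010,000

σ_p² = 0.46²·1.61² + 0.54²·4.363² + 2·0.94·0.46·0.54·1.61·4.363 = 9.3797 (%²).
σ_p = √9.3797 = 3.063%.
VaR = 1.960 × 3.063% = 6.003%; on $400,000,000 that is $24,012,000.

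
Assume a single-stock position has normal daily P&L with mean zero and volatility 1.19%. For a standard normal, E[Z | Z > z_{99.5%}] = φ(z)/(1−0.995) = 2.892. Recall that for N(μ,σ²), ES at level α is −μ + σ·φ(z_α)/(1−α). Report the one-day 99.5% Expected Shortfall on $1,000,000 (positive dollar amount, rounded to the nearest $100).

$34,400

ES = 1.19% × 2.892 = 3.441%.
On $1,000,000: 0.03441 × $1,000,000 = $34,410.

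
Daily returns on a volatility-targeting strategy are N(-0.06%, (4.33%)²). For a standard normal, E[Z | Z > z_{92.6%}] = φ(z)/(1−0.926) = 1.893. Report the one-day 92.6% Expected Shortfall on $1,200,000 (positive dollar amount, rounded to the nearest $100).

$99,100

ES = −(-0.06%) + 4.33% × 1.893 = 8.257%.
On $1,200,000: 0.08257 × $1,200,000 = $99,084.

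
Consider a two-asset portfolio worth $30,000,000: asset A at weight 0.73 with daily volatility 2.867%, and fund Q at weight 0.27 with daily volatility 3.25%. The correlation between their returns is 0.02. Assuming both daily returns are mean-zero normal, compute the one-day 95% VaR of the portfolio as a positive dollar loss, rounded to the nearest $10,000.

$1,130,000

σ_p² = 0.73²·2.867² + 0.27²·3.25² + 2·0.02·0.73·0.27·2.867·3.25 = 5.2237 (%²).
σ_p = √5.2237 = 2.286%.
At 95%, z = 1.645.
VaR = 1.645 × 2.286% = 3.760%; on $30,000,000 that is $1,128,000.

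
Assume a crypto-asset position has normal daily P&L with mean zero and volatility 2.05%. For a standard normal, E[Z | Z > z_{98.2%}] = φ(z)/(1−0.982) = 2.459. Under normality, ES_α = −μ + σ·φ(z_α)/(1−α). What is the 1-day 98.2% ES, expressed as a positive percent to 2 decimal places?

5.04%

ES = 2.05% × 2.459 = 5.041%.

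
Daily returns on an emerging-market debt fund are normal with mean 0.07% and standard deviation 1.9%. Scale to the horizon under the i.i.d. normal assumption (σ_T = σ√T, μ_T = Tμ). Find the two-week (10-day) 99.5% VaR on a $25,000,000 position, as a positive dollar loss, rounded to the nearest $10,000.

At 99.5%, z = 2.576.
σ_{10d} = 1.9% × √10 = 6.008%; μ_{10d} = 10 × 0.07% = 0.700%.
VaR = −(0.700%) + 2.576 × 6.008% = 14.777%.
On $25,000,000: 0.14777 × $25,000,000 = $3,694,250.

$3,690,000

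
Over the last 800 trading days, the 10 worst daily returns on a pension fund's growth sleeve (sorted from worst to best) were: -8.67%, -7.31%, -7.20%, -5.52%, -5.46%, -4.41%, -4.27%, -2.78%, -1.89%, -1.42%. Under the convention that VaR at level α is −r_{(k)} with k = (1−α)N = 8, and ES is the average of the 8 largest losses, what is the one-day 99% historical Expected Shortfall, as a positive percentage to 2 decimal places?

The 8 worst returns sum to -45.62%.
ES = −(-45.62%) / 8 = 5.7025% ≈ 5.70%.

5.70%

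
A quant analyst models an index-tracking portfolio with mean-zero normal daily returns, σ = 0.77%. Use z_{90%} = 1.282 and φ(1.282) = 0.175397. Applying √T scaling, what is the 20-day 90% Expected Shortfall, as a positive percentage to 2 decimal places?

σ_{20d} = 0.77% × √20 = 3.444%.
ES multiplier = φ(z)/(1−α) = 0.175397/0.1 = 1.754.
ES = 3.444% × 1.754 = 6.041%.

6.04%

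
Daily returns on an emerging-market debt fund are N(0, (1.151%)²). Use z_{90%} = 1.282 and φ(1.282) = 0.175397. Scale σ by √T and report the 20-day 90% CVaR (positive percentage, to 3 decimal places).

9.028%

σ_{20d} = 1.151% × √20 = 5.147%.
ES multiplier = φ(z)/(1−α) = 0.175397/0.1 = 1.754.
ES = 5.147% × 1.754 = 9.028%.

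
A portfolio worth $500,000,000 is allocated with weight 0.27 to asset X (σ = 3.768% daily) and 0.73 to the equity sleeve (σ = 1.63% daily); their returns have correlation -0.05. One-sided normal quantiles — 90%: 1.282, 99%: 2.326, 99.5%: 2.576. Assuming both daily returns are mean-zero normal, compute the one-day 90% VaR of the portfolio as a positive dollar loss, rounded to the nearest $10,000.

$9,780,000

σ_p² = 0.27²·3.768² + 0.73²·1.63² + 2·-0.05·0.27·0.73·3.768·1.63 = 2.3298 (%²).
σ_p = √2.3298 = 1.526%.
VaR = 1.282 × 1.526% = 1.956%; on $500,000,000 that is $9,780,000.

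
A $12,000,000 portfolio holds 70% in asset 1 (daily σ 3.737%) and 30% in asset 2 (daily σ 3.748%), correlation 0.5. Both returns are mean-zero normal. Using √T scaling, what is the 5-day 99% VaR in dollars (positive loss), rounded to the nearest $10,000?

$2,070,000

σ_p = √(0.7²·3.737² + 0.3²·3.748² + 2·0.5·0.7·0.3·3.737·3.748) = 3.324%.
σ_{5d} = 3.324% × √5 = 7.433%.
z(99%) = 2.326.
VaR = 2.326 × 7.433% = 17.289%; on $12,000,000 that is $2,074,680.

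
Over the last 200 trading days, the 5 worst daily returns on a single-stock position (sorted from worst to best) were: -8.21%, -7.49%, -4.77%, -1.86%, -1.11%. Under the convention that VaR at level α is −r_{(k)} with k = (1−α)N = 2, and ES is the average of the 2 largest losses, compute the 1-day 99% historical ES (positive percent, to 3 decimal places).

7.850%

The 2 worst returns sum to -15.70%.
ES = −(-15.70%) / 2 = 7.85% ≈ 7.850%.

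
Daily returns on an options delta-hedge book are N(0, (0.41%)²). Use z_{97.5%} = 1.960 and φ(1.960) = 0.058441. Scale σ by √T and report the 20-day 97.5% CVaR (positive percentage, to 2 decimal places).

4.29%

σ_{20d} = 0.41% × √20 = 1.834%.
ES multiplier = φ(z)/(1−α) = 0.058441/0.025 = 2.338.
ES = 1.834% × 2.338 = 4.288%.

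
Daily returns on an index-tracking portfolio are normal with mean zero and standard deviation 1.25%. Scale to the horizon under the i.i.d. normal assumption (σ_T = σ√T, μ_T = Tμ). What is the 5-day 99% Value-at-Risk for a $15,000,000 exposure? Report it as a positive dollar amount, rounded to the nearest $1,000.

$975,000

At 99%, z = 2.326.
σ_{5d} = 1.25% × √5 = 2.795%.
VaR = 2.326 × 2.795% = 6.501%.
On $15,000,000: 0.06501 × $15,000,000 = $975,150.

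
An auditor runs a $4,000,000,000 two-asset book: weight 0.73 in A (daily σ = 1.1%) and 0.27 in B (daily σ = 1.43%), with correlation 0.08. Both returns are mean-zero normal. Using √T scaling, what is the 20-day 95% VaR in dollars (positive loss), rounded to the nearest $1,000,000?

σ_p = √(0.73²·1.1² + 0.27²·1.43² + 2·0.08·0.73·0.27·1.1·1.43) = 0.918%.
σ_{20d} = 0.918% × √20 = 4.105%.
z(95%) = 1.645.
VaR = 1.645 × 4.105% = 6.753%; on $4,000,000,000 that is $270,120,000.

$270,000,000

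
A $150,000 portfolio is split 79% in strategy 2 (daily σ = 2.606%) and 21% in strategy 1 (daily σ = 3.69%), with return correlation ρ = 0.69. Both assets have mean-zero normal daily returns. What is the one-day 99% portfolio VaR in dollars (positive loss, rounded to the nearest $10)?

σ_p² = 0.79²·2.606² + 0.21²·3.69² + 2·0.69·0.79·0.21·2.606·3.69 = 7.0404 (%²).
σ_p = √7.0404 = 2.653%.
At 99%, z = 2.326.
VaR = 2.326 × 2.653% = 6.171%; on $150,000 that is $9,256.

$9,260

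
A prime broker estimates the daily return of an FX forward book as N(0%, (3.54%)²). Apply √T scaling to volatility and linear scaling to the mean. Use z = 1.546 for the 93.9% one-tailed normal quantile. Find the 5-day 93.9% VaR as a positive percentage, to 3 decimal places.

σ_{5d} = 3.54% × √5 = 7.916%.
VaR = 1.546 × 7.916% = 12.238%.

12.238%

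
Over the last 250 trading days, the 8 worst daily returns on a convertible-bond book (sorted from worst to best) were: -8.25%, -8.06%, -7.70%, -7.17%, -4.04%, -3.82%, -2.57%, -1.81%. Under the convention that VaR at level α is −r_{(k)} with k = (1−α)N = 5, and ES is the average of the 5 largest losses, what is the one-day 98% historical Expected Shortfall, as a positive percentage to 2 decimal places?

7.04%

The 5 worst returns sum to -35.22%.
ES = −(-35.22%) / 5 = 7.044% ≈ 7.04%.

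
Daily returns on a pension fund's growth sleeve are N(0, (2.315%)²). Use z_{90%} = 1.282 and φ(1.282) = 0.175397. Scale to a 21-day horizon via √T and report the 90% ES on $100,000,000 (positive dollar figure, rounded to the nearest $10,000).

σ_{21d} = 2.315% × √21 = 10.609%.
ES multiplier = φ(z)/(1−α) = 0.175397/0.1 = 1.754.
ES = 10.609% × 1.754 = 18.608%; on $100,000,000: $18,608,000.

$18,610,000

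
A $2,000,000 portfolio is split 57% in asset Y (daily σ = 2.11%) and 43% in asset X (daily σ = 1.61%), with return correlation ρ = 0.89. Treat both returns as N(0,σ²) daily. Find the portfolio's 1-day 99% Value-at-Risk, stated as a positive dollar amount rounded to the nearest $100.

$85,900

σ_p² = 0.57²·2.11² + 0.43²·1.61² + 2·0.89·0.57·0.43·2.11·1.61 = 3.4078 (%²).
σ_p = √3.4078 = 1.846%.
At 99%, z = 2.326.
VaR = 2.326 × 1.846% = 4.294%; on $2,000,000 that is $85,880.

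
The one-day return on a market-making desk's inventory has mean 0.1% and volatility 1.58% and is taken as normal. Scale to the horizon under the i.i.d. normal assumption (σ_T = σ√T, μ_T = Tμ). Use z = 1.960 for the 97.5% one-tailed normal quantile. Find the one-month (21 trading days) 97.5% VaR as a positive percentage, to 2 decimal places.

σ_{21d} = 1.58% × √21 = 7.240%; μ_{21d} = 21 × 0.1% = 2.100%.
VaR = −(2.100%) + 1.960 × 7.240% = 12.090%.

12.09%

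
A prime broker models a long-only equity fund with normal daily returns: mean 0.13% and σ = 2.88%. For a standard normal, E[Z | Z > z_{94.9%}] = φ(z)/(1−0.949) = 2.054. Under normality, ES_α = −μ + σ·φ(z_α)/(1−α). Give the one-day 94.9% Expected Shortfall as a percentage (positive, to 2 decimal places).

ES = −(0.13%) + 2.88% × 2.054 = 5.786%.

5.79%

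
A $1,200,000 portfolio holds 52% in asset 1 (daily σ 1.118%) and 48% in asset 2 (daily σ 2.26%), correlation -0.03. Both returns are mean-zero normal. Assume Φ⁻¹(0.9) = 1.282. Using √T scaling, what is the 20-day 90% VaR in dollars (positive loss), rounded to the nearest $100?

σ_p = √(0.52²·1.118² + 0.48²·2.26² + 2·-0.03·0.52·0.48·1.118·2.26) = 1.215%.
σ_{20d} = 1.215% × √20 = 5.434%.
VaR = 1.282 × 5.434% = 6.966%; on $1,200,000 that is $83,592.

$83,600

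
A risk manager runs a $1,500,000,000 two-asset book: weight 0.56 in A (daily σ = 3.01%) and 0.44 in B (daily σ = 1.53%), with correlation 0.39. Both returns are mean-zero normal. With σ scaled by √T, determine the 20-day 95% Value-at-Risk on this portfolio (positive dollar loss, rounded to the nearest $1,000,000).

$226,000,000

σ_p = √(0.56²·3.01² + 0.44²·1.53² + 2·0.39·0.56·0.44·3.01·1.53) = 2.044%.
σ_{20d} = 2.044% × √20 = 9.141%.
z(95%) = 1.645.
VaR = 1.645 × 9.141% = 15.037%; on $1,500,000,000 that is $225,555,000.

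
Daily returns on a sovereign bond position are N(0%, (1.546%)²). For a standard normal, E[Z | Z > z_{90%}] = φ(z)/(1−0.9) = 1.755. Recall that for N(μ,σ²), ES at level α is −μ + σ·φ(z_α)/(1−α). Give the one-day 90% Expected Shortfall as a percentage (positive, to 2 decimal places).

ES = 1.546% × 1.755 = 2.713%.

2.71%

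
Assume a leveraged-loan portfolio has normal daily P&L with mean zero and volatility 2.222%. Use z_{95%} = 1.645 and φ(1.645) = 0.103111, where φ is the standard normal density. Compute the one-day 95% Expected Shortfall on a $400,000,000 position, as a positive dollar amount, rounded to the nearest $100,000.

Tail multiplier: φ(z)/(1−α) = 0.103111 / 0.05 = 2.062.
ES = 2.222% × 2.062 = 4.582%.
On $400,000,000: 0.04582 × $400,000,000 = $18,328,000.

$18,300,000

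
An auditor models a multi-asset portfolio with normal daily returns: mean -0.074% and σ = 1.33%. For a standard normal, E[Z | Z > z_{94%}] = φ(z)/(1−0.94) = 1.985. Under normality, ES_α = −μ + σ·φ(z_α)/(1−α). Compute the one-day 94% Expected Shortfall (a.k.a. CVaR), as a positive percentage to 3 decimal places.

ES = −(-0.074%) + 1.33% × 1.985 = 2.714%.

2.714%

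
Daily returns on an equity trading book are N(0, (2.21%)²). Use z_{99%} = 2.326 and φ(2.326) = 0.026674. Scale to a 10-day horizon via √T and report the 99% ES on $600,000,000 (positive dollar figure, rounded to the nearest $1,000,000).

σ_{10d} = 2.21% × √10 = 6.989%.
ES multiplier = φ(z)/(1−α) = 0.026674/0.01 = 2.667.
ES = 6.989% × 2.667 = 18.640%; on $600,000,000: $111,840,000.

$112,000,000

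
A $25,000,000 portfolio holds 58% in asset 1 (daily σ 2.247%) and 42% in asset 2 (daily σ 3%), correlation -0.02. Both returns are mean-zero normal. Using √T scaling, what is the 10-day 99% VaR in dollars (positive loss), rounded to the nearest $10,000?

σ_p = √(0.58²·2.247² + 0.42²·3² + 2·-0.02·0.58·0.42·2.247·3) = 1.795%.
σ_{10d} = 1.795% × √10 = 5.676%.
z(99%) = 2.326.
VaR = 2.326 × 5.676% = 13.202%; on $25,000,000 that is $3,300,500.

$3,300,000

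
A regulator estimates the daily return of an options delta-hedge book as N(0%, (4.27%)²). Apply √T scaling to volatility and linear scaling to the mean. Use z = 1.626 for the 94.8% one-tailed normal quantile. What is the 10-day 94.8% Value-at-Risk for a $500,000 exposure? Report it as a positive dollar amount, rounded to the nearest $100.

$109,800

σ_{10d} = 4.27% × √10 = 13.503%.
VaR = 1.626 × 13.503% = 21.956%.
On $500,000: 0.21956 × $500,000 = $109,780.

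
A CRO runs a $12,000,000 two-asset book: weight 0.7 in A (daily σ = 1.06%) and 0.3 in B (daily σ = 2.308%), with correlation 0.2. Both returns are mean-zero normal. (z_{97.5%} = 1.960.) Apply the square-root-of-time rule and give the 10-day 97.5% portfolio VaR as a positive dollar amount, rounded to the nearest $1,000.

σ_p = √(0.7²·1.06² + 0.3²·2.308² + 2·0.2·0.7·0.3·1.06·2.308) = 1.112%.
σ_{10d} = 1.112% × √10 = 3.516%.
VaR = 1.960 × 3.516% = 6.891%; on $12,000,000 that is $826,920.

$827,000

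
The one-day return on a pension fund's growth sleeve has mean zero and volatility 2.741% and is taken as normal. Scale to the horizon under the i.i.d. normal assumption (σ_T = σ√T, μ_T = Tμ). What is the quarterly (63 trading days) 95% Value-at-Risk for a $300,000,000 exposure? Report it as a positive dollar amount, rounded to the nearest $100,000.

At 95%, z = 1.645.
σ_{63d} = 2.741% × √63 = 21.756%.
VaR = 1.645 × 21.756% = 35.789%.
On $300,000,000: 0.35789 × $300,000,000 = $107,367,000.

$107,400,000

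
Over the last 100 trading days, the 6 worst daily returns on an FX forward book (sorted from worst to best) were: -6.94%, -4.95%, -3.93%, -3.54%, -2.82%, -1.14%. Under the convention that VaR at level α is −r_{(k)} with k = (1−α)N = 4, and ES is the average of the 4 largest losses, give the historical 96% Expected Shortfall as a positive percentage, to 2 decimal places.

The 4 worst returns sum to -19.36%.
ES = −(-19.36%) / 4 = 4.84%.

4.84%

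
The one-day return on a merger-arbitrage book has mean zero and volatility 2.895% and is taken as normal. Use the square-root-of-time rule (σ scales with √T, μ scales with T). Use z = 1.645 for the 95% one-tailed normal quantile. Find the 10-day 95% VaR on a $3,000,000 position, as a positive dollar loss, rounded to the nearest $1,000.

$452,000

σ_{10d} = 2.895% × √10 = 9.155%.
VaR = 1.645 × 9.155% = 15.060%.
On $3,000,000: 0.15060 × $3,000,000 = $451,800.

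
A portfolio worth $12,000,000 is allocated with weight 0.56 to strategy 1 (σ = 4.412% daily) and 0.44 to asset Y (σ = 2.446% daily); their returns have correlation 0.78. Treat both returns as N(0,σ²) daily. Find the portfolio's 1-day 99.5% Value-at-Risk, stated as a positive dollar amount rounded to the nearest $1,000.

σ_p² = 0.56²·4.412² + 0.44²·2.446² + 2·0.78·0.56·0.44·4.412·2.446 = 11.4109 (%²).
σ_p = √11.4109 = 3.378%.
At 99.5%, z = 2.576.
VaR = 2.576 × 3.378% = 8.702%; on $12,000,000 that is $1,044,240.

$1,044,000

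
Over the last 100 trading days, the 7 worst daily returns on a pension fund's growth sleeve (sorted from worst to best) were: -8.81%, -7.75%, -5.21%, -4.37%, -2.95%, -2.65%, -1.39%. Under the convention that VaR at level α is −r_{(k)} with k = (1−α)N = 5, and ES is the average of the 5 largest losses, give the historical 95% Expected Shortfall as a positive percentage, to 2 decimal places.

The 5 worst returns sum to -29.09%.
ES = −(-29.09%) / 5 = 5.818% ≈ 5.82%.

5.82%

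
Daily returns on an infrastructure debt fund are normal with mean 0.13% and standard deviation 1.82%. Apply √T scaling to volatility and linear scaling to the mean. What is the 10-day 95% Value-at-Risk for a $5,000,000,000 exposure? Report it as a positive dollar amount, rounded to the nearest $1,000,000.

$408,000,000

At 95%, z = 1.645.
σ_{10d} = 1.82% × √10 = 5.755%; μ_{10d} = 10 × 0.13% = 1.300%.
VaR = −(1.300%) + 1.645 × 5.755% = 8.167%.
On $5,000,000,000: 0.08167 × $5,000,000,000 = $408,350,000.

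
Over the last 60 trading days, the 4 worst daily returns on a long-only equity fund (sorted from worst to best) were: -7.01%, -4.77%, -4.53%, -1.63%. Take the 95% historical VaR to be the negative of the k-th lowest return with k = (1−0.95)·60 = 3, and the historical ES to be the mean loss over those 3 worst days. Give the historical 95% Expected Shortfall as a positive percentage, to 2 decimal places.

5.44%

The 3 worst returns sum to -16.31%.
ES = −(-16.31%) / 3 = 5.4366…% ≈ 5.44%.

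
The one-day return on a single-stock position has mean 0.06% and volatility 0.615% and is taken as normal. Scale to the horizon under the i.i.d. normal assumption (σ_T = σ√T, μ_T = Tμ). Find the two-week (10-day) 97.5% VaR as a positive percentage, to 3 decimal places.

At 97.5%, z = 1.960.
σ_{10d} = 0.615% × √10 = 1.945%; μ_{10d} = 10 × 0.06% = 0.600%.
VaR = −(0.600%) + 1.960 × 1.945% = 3.212%.

3.212%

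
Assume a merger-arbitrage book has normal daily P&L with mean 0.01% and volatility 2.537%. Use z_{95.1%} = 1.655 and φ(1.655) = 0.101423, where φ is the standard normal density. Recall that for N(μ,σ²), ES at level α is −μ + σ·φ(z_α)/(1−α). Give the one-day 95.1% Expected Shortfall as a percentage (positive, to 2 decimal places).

Tail multiplier: φ(z)/(1−α) = 0.101423 / 0.049 = 2.070.
ES = −(0.01%) + 2.537% × 2.070 = 5.242%.

5.24%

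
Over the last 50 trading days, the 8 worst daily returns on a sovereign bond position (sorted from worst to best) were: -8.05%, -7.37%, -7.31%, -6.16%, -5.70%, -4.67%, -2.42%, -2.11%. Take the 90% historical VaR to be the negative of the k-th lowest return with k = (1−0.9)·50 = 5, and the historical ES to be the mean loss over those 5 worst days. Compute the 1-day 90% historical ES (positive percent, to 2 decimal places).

6.92%

The 5 worst returns sum to -34.59%.
ES = −(-34.59%) / 5 = 6.918% ≈ 6.92%.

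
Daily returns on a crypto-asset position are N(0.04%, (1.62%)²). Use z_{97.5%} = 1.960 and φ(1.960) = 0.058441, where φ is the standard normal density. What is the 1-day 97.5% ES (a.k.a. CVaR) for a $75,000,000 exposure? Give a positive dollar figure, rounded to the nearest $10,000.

$2,810,000

Tail multiplier: φ(z)/(1−α) = 0.058441 / 0.025 = 2.338.
ES = −(0.04%) + 1.62% × 2.338 = 3.748%.
On $75,000,000: 0.03748 × $75,000,000 = $2,811,000.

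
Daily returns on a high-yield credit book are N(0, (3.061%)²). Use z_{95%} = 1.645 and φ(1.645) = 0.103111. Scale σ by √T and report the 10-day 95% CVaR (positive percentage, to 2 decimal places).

19.96%

σ_{10d} = 3.061% × √10 = 9.680%.
ES multiplier = φ(z)/(1−α) = 0.103111/0.05 = 2.062.
ES = 9.680% × 2.062 = 19.960%.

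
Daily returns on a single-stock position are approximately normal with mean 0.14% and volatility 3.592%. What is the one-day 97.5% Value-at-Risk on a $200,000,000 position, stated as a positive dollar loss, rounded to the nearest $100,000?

At 97.5% one-sided, z = 1.960.
VaR = −μ + z·σ = −(0.14%) + 1.960 × 3.592% = 6.900%.
On $200,000,000: 0.06900 × $200,000,000 = $13,800,000.

$13,800,000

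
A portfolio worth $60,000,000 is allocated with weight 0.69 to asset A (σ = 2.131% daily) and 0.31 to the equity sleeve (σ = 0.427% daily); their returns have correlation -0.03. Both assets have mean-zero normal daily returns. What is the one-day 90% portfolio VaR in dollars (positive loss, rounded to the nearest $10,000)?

$1,130,000

σ_p² = 0.69²·2.131² + 0.31²·0.427² + 2·-0.03·0.69·0.31·2.131·0.427 = 2.1679 (%²).
σ_p = √2.1679 = 1.472%.
At 90%, z = 1.282.
VaR = 1.282 × 1.472% = 1.887%; on $60,000,000 that is $1,132,200.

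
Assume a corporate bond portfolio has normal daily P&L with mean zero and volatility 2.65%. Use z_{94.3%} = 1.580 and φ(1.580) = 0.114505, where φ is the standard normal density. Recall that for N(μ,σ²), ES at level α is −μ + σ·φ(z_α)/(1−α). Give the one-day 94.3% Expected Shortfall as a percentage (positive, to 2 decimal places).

5.32%

Tail multiplier: φ(z)/(1−α) = 0.114505 / 0.057 = 2.009.
ES = 2.65% × 2.009 = 5.324%.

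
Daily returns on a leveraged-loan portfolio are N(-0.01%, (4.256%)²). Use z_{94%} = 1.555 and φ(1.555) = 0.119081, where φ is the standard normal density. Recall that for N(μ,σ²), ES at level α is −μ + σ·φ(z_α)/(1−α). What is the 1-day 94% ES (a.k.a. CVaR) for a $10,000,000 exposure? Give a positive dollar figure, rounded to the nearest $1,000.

$846,000

Tail multiplier: φ(z)/(1−α) = 0.119081 / 0.06 = 1.985.
ES = −(-0.01%) + 4.256% × 1.985 = 8.458%.
On $10,000,000: 0.08458 × $10,000,000 = $845,800.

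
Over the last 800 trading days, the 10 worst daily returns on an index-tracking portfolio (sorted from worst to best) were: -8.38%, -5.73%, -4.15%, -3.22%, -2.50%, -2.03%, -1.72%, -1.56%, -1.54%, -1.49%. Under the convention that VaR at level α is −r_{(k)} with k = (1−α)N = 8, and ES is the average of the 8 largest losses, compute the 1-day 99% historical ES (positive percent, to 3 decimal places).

The 8 worst returns sum to -29.29%.
ES = −(-29.29%) / 8 = 3.66125% ≈ 3.661%.

3.661%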